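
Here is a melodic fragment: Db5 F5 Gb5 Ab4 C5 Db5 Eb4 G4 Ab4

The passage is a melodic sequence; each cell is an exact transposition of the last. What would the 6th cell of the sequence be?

With a 3-note motive the entries are Db5, Ab4, Eb4, each down a 4th from the previous.
Extending down a 4th: Bb3 → F3 → C3.
From C3 the exact shape gives C3 E3 F3.

C3 E3 F3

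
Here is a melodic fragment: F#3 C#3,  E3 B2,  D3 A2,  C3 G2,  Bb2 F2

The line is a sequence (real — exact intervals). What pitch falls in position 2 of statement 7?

Db2

With 2-note cells, note 2 of each statement runs C#3, B2, A2, G2, F2.
Carrying that down a 2nd forward: Eb2 → Db2.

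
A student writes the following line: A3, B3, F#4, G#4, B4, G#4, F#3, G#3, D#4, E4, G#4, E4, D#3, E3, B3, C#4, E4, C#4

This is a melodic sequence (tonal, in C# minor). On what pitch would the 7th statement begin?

C#2

Unit = 6 notes; the statements start on A3, F#3, D#3, moving down a 3rd each time.
Continuing: B2 → G#2 → E2 → C#2. Statement 7 starts on C#2.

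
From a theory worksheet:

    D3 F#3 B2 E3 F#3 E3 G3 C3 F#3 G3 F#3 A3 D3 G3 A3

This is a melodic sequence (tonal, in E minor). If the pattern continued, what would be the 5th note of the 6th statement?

D4

With 5-note cells, note 5 of each statement runs F#3, G3, A3.
Carrying that up a 2nd forward: B3 → C4 → D4.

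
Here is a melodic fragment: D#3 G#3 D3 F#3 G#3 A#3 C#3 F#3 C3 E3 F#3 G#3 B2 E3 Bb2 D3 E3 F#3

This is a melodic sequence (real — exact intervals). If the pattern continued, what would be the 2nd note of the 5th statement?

Grouping in 6s, the 2nd note of each cell is G#3, F#3, E3.
Extending down a 2nd: D3 → C3.

C3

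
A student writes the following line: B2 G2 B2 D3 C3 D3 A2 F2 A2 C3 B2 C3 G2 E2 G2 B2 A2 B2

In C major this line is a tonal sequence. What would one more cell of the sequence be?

With a 6-note motive the entries are B2, A2, G2, each down a 2nd from the previous.
From F2 the diatonic shape gives F2 D2 F2 A2 G2 A2.

F2 D2 F2 A2 G2 A2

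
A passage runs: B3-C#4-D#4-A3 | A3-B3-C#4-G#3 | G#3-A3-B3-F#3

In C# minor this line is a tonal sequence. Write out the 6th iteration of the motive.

D#3 E3 F#3 C#3

The 4-note cells begin on B3, A3, G#3 — each down a 2nd from the last.
Carrying on: F#3 → E3 → D#3.
Statement 6 starts on D#3 and keeps the same diatonic contour: D#3 E3 F#3 C#3.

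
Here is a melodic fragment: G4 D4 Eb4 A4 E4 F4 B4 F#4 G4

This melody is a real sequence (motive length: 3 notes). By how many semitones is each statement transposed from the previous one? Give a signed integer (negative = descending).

Unit = 3 notes; the statements start on G4, A4, B4, moving up a 2nd each time.
G4 to A4 spans +2 semitones.

2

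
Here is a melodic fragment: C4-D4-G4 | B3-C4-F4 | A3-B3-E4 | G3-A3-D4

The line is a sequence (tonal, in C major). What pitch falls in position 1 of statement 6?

E3

Grouping in 3s, the 1st note of each cell is C4, B3, A3, G3.
Each moves down a 2nd. Continuing: F3 → E3.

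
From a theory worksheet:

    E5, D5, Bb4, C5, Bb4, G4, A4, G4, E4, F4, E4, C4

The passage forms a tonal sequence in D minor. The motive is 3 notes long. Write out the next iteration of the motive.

With a 3-note motive the entries are E5, C5, A4, F4, each down a 3rd from the previous.
From D4 the diatonic shape gives D4 C4 A3.

D4 C4 A3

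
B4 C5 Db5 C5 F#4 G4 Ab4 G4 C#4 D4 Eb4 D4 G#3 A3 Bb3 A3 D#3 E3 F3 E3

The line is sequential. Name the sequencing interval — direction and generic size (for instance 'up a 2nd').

down a 4th

Unit = 4 notes; the statements start on B4, F#4, C#4, G#3, D#3, moving down a 4th each time.
B4 to F#4 is down a 4th.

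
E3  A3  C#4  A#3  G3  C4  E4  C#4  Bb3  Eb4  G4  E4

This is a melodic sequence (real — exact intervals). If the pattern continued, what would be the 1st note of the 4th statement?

With 4-note cells, note 1 of each statement runs E3, G3, Bb3.
From Bb3, up a 3rd gives Db4.

Db4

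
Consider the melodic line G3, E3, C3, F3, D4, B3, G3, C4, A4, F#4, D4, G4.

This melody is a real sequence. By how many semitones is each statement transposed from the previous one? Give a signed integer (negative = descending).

Taking 4-note groups, the heads are G3, D4, A4: the pattern moves up a 5th.
G3 to D4 spans +7 semitones.

7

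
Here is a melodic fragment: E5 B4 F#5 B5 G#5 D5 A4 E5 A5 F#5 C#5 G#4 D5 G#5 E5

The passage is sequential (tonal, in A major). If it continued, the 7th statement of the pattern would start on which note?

Unit = 5 notes; the statements start on E5, D5, C#5, moving down a 2nd each time.
Extending the heads down a 2nd: B4 → A4 → G#4 → F#4.

F#4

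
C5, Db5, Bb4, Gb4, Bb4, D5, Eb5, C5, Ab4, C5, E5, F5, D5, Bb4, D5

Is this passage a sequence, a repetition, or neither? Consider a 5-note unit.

Each 5-note cell is the previous one transposed up a 2nd.

sequence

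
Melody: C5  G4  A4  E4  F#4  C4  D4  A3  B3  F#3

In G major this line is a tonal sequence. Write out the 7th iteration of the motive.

E3 B2

The 2-note cells begin on C5, A4, F#4, D4, B3 — each down a 3rd from the last.
Carrying on: G3 → E3.
From E3 the diatonic shape gives E3 B2.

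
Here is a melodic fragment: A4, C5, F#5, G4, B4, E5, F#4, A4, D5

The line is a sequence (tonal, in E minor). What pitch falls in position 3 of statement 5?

The unit is 3 notes. Position-3 pitches of the 3 shown cells: F#5, E5, D5.
Carrying that down a 2nd forward: C5 → B4.

B4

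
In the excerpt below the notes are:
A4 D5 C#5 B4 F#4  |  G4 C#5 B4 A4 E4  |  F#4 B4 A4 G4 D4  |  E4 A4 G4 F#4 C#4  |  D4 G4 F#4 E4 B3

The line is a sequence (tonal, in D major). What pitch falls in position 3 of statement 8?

C#4

Grouping in 5s, the 3rd note of each cell is C#5, B4, A4, G4, F#4.
Carrying that down a 2nd forward: E4 → D4 → C#4.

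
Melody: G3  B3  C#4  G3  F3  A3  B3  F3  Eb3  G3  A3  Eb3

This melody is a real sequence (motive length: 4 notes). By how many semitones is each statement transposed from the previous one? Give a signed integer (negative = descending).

With a 4-note motive the entries are G3, F3, Eb3, each down a 2nd from the previous.
Counting half-steps from G3 to F3: -2.

-2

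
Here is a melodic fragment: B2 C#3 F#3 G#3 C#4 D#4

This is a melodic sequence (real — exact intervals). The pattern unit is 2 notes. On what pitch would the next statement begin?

G#4

Unit = 2 notes; the statements start on B2, F#3, C#4, moving up a 5th each time.
One more step up a 5th gives G#4.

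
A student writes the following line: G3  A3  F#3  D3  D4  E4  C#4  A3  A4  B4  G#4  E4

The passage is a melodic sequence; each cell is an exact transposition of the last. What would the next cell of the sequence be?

With a 4-note motive the entries are G3, D4, A4, each up a 5th from the previous.
Statement 4 starts on E5 and keeps the same exact contour: E5 F#5 D#5 B4.

E5 F#5 D#5 B4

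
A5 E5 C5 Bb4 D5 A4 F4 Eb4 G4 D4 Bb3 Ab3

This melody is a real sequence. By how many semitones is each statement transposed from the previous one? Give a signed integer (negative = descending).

-7

The 4-note cells begin on A5, D5, G4 — each down a 5th from the last.
Counting half-steps from A5 to D5: -7.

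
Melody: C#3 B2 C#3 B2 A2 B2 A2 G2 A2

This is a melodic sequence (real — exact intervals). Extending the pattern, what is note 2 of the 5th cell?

Eb2

The unit is 3 notes. Position-2 pitches of the 3 shown cells: B2, A2, G2.
Extending down a 2nd: F2 → Eb2.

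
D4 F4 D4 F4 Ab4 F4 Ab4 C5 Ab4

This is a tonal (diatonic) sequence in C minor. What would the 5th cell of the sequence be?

Eb5 G5 Eb5

Unit = 3 notes; the statements start on D4, F4, Ab4, moving up a 3rd each time.
Extending up a 3rd: C5 → Eb5.
Statement 5 starts on Eb5 and keeps the same diatonic contour: Eb5 G5 Eb5.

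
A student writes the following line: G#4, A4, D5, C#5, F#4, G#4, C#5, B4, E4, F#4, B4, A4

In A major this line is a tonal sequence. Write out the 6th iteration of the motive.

B3 C#4 F#4 E4

Taking 4-note groups, the heads are G#4, F#4, E4: the pattern moves down a 2nd.
Carrying on: D4 → C#4 → B3.
From B3 the diatonic shape gives B3 C#4 F#4 E4.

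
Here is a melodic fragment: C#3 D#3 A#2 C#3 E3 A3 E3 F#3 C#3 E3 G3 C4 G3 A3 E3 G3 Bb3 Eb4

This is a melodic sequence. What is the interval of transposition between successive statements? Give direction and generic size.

up a 3rd

Unit = 6 notes; the statements start on C#3, E3, G3, moving up a 3rd each time.
From C#3 to E3: up a 3rd.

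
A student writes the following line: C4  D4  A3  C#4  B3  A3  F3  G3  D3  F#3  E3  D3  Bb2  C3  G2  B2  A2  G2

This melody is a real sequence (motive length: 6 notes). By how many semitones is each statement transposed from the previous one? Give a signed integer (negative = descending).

The 6-note cells begin on C4, F3, Bb2 — each down a 5th from the last.
Counting half-steps from C4 to F3: -7.

-7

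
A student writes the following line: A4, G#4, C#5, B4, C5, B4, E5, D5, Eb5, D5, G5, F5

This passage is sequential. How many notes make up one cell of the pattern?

Try groups of 4 (3 cells in 12 notes):
A4 G#4 C#5 B4 | C5 B4 E5 D5 | Eb5 D5 G5 F5
That's a consistent up a 3rd shift per cell, and no other grouping gives one.

4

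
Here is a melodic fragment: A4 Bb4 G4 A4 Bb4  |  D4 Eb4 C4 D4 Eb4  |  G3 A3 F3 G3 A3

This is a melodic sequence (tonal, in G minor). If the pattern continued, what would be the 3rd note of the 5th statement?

Eb2

Grouping in 5s, the 3rd note of each cell is G4, C4, F3.
Extending down a 5th: Bb2 → Eb2.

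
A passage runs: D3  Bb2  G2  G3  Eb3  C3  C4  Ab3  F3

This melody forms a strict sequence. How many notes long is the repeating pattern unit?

3

Try groups of 3 (3 cells in 9 notes):
D3 Bb2 G2 | G3 Eb3 C3 | C4 Ab3 F3
That's a consistent up a 4th shift per cell, and no other grouping gives one.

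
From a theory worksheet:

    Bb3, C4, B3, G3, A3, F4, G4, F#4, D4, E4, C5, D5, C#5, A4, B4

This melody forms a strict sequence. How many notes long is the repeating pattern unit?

5

Try groups of 5 (3 cells in 15 notes):
Bb3 C4 B3 G3 A3 | F4 G4 F#4 D4 E4 | C5 D5 C#5 A4 B4
Each cell is the previous one up a 5th — so the unit is 5 notes.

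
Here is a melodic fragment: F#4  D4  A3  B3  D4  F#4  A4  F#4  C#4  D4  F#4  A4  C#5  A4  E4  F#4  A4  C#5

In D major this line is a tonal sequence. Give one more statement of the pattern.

Unit = 6 notes; the statements start on F#4, A4, C#5, moving up a 3rd each time.
So cell 4 is E5 C#5 G4 A4 C#5 E5.

E5 C#5 G4 A4 C#5 E5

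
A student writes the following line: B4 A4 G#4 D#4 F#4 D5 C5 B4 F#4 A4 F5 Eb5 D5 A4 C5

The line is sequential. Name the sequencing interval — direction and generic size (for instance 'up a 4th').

The 5-note cells begin on B4, D5, F5 — each up a 3rd from the last.
From B4 to D5: up a 3rd.

up a 3rd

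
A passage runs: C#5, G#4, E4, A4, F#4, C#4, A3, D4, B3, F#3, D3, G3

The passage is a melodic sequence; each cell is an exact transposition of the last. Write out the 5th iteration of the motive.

A2 E2 C2 F2

Unit = 4 notes; the statements start on C#5, F#4, B3, moving down a 5th each time.
Carrying on: E3 → A2.
From A2 the exact shape gives A2 E2 C2 F2.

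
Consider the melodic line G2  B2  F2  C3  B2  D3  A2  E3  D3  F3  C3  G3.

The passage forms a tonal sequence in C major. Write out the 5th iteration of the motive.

A3 C4 G3 D4

Unit = 4 notes; the statements start on G2, B2, D3, moving up a 3rd each time.
Continuing the starts: F3 → A3.
Statement 5 starts on A3 and keeps the same diatonic contour: A3 C4 G3 D4.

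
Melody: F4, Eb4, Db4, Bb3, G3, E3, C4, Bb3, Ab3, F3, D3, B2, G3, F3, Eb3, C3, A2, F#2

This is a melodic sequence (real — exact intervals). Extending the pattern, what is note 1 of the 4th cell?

D3

With 6-note cells, note 1 of each statement runs F4, C4, G3.
From G3, down a 4th gives D3.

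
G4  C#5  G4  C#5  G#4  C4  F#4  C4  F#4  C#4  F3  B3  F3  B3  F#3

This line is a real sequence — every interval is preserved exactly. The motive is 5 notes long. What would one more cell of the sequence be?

Bb2 E3 Bb2 E3 B2

The 5-note cells begin on G4, C4, F3 — each down a 5th from the last.
So cell 4 is Bb2 E3 Bb2 E3 B2.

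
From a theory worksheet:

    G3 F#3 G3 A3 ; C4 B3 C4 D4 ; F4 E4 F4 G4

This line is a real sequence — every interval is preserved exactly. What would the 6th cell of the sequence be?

Ab5 G5 Ab5 Bb5

With a 4-note motive the entries are G3, C4, F4, each up a 4th from the previous.
Extending up a 4th: Bb4 → Eb5 → Ab5.
Statement 6 starts on Ab5 and keeps the same exact contour: Ab5 G5 Ab5 Bb5.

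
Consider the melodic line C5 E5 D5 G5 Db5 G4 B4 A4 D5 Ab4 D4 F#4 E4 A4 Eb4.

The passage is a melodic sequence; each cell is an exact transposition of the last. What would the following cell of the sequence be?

Taking 5-note groups, the heads are C5, G4, D4: the pattern moves down a 4th.
From A3 the exact shape gives A3 C#4 B3 E4 Bb3.

A3 C#4 B3 E4 Bb3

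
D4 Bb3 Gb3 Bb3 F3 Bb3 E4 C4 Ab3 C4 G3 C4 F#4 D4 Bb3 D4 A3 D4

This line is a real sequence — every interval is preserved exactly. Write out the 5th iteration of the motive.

A#4 F#4 D4 F#4 C#4 F#4

Taking 6-note groups, the heads are D4, E4, F#4: the pattern moves up a 2nd.
Carrying on: G#4 → A#4.
So cell 5 is A#4 F#4 D4 F#4 C#4 F#4.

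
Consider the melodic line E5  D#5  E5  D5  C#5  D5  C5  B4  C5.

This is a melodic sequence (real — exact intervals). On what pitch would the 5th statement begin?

Ab4

With a 3-note motive the entries are E5, D5, C5, each down a 2nd from the previous.
Continuing: Bb4 → Ab4. Statement 5 starts on Ab4.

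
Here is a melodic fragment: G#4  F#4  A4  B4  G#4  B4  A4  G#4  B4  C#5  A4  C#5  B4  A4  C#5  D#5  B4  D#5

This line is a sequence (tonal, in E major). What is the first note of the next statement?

C#5

Taking 6-note groups, the heads are G#4, A4, B4: the pattern moves up a 2nd.
The next head, up a 2nd from B4, is C#5.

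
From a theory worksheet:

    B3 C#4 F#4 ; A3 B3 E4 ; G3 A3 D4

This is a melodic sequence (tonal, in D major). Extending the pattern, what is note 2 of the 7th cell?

With 3-note cells, note 2 of each statement runs C#4, B3, A3.
Extending down a 2nd: G3 → F#3 → E3 → D3.

D3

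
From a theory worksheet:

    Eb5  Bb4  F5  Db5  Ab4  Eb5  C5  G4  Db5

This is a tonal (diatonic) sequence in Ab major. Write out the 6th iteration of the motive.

G4 Db4 Ab4

With a 3-note motive the entries are Eb5, Db5, C5, each down a 2nd from the previous.
Carrying on: Bb4 → Ab4 → G4.
So cell 6 is G4 Db4 Ab4.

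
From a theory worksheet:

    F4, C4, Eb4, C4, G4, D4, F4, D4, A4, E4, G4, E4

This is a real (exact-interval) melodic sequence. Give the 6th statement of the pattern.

D#5 A#4 C#5 A#4

Taking 4-note groups, the heads are F4, G4, A4: the pattern moves up a 2nd.
Carrying on: B4 → C#5 → D#5.
So cell 6 is D#5 A#4 C#5 A#4.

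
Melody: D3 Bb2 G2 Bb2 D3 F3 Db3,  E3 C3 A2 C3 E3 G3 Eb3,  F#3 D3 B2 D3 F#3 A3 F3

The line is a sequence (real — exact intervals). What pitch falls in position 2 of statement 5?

F#3

With 7-note cells, note 2 of each statement runs Bb2, C3, D3.
Each moves up a 2nd. Continuing: E3 → F#3.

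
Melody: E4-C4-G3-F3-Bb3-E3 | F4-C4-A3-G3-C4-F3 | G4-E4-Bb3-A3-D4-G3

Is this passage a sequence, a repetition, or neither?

neither

Note 2 of cell 2 is C4; if this were a sequence it would be D4. No unit length gives a consistent transposition pattern.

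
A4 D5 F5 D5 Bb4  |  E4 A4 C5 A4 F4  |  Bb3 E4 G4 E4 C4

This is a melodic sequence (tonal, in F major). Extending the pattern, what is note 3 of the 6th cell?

The unit is 5 notes. Position-3 pitches of the 3 shown cells: F5, C5, G4.
Each moves down a 4th. Continuing: D4 → A3 → E3.

E3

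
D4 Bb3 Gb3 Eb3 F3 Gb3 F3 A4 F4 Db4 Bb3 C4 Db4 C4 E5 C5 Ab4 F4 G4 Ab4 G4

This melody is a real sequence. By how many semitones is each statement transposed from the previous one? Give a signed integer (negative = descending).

7

The 7-note cells begin on D4, A4, E5 — each up a 5th from the last.
Counting half-steps from D4 to A4: 7.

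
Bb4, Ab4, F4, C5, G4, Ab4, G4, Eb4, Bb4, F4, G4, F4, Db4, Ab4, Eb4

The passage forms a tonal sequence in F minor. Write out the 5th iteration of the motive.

Taking 5-note groups, the heads are Bb4, Ab4, G4: the pattern moves down a 2nd.
Carrying on: F4 → Eb4.
From Eb4 the diatonic shape gives Eb4 Db4 Bb3 F4 C4.

Eb4 Db4 Bb3 F4 C4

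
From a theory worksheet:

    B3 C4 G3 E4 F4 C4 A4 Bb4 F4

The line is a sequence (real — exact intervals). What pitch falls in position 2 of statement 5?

Ab5

The unit is 3 notes. Position-2 pitches of the 3 shown cells: C4, F4, Bb4.
Each moves up a 4th. Continuing: Eb5 → Ab5.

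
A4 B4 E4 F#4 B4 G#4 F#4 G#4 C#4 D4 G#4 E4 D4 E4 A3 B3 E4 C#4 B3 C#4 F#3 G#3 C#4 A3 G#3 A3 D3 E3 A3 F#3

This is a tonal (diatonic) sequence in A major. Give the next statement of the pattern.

The 6-note cells begin on A4, F#4, D4, B3, G#3 — each down a 3rd from the last.
From E3 the diatonic shape gives E3 F#3 B2 C#3 F#3 D3.

E3 F#3 B2 C#3 F#3 D3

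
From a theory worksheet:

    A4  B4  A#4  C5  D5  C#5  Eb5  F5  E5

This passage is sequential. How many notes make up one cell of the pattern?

9 notes total. Splitting into 3 groups of 3:
A4 B4 A#4 | C5 D5 C#5 | Eb5 F5 E5
Each cell is the previous one up a 3rd — so the unit is 3 notes.

3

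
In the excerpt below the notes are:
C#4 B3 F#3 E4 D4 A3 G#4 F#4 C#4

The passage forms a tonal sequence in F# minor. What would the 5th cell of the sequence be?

With a 3-note motive the entries are C#4, E4, G#4, each up a 3rd from the previous.
Extending up a 3rd: B4 → D5.
So cell 5 is D5 C#5 G#4.

D5 C#5 G#4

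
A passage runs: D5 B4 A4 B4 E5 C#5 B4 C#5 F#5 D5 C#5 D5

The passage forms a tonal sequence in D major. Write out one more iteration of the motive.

Taking 4-note groups, the heads are D5, E5, F#5: the pattern moves up a 2nd.
From G5 the diatonic shape gives G5 E5 D5 E5.

G5 E5 D5 E5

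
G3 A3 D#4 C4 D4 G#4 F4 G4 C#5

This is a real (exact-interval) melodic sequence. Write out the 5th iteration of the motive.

Taking 3-note groups, the heads are G3, C4, F4: the pattern moves up a 4th.
Extending up a 4th: Bb4 → Eb5.
From Eb5 the exact shape gives Eb5 F5 B5.

Eb5 F5 B5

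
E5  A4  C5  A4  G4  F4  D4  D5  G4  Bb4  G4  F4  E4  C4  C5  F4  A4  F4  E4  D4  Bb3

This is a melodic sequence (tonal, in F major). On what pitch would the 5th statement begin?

A4

Taking 7-note groups, the heads are E5, D5, C5: the pattern moves down a 2nd.
Continuing: Bb4 → A4. Statement 5 starts on A4.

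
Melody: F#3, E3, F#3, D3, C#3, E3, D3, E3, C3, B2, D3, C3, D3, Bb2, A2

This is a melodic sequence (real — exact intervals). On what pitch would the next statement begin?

The 5-note cells begin on F#3, E3, D3 — each down a 2nd from the last.
One more step down a 2nd gives C3.

C3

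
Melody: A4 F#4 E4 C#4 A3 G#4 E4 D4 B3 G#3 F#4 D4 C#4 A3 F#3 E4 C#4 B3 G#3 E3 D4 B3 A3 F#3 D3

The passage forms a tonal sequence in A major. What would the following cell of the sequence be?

C#4 A3 G#3 E3 C#3

The 5-note cells begin on A4, G#4, F#4, E4, D4 — each down a 2nd from the last.
Statement 6 starts on C#4 and keeps the same diatonic contour: C#4 A3 G#3 E3 C#3.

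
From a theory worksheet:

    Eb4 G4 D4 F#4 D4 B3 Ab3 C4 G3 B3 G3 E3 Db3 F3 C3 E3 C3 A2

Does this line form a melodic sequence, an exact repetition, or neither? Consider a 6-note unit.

sequence

Each 6-note cell is the previous one transposed down a 5th.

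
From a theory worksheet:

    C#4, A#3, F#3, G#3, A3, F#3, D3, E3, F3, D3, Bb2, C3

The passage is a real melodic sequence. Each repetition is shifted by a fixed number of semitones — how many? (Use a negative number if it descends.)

-4

Taking 4-note groups, the heads are C#4, A3, F3: the pattern moves down a 3rd.
C#4→A3 is 57 − 61 = -4 semitones.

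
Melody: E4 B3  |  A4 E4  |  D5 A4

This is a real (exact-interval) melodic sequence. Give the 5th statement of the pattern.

Unit = 2 notes; the statements start on E4, A4, D5, moving up a 4th each time.
Extending up a 4th: G5 → C6.
So cell 5 is C6 G5.

C6 G5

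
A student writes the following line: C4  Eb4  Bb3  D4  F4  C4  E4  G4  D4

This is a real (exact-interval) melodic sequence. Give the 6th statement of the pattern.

A#4 C#5 G#4

Taking 3-note groups, the heads are C4, D4, E4: the pattern moves up a 2nd.
Continuing the starts: F#4 → G#4 → A#4.
From A#4 the exact shape gives A#4 C#5 G#4.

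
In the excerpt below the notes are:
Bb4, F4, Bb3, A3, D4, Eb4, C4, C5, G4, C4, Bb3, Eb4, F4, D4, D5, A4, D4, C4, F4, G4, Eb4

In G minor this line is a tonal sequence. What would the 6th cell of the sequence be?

Taking 7-note groups, the heads are Bb4, C5, D5: the pattern moves up a 2nd.
Continuing the starts: Eb5 → F5 → G5.
From G5 the diatonic shape gives G5 D5 G4 F4 Bb4 C5 A4.

G5 D5 G4 F4 Bb4 C5 A4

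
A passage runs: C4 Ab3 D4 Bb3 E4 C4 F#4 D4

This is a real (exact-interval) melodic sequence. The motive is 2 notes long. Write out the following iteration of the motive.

G#4 E4

Taking 2-note groups, the heads are C4, D4, E4, F#4: the pattern moves up a 2nd.
From G#4 the exact shape gives G#4 E4.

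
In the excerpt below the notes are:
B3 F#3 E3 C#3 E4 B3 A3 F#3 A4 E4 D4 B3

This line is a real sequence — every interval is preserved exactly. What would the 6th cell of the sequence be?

C6 G5 F5 D5

With a 4-note motive the entries are B3, E4, A4, each up a 4th from the previous.
Continuing the starts: D5 → G5 → C6.
Statement 6 starts on C6 and keeps the same exact contour: C6 G5 F5 D5.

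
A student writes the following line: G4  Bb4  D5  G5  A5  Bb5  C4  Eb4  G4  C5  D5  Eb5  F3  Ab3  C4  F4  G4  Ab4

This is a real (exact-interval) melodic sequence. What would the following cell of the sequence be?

The 6-note cells begin on G4, C4, F3 — each down a 5th from the last.
So cell 4 is Bb2 Db3 F3 Bb3 C4 Db4.

Bb2 Db3 F3 Bb3 C4 Db4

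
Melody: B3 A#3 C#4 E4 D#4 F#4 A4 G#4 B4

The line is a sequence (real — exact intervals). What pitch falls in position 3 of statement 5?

With 3-note cells, note 3 of each statement runs C#4, F#4, B4.
Carrying that up a 4th forward: E5 → A5.

A5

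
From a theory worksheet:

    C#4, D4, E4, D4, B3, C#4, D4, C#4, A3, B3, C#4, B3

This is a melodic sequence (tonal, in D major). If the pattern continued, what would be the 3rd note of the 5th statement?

With 4-note cells, note 3 of each statement runs E4, D4, C#4.
Each moves down a 2nd. Continuing: B3 → A3.

A3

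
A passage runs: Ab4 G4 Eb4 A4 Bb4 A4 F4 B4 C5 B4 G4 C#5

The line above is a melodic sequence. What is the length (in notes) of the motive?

There are 12 notes; a 4-note unit gives 3 cells:
Ab4 G4 Eb4 A4 | Bb4 A4 F4 B4 | C5 B4 G4 C#5
Each cell is the previous one up a 2nd — so the unit is 4 notes.

4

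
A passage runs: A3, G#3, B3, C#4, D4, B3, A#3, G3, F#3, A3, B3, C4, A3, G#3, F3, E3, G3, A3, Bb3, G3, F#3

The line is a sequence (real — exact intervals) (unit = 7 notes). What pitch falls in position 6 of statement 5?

Eb3

With 7-note cells, note 6 of each statement runs B3, A3, G3.
Carrying that down a 2nd forward: F3 → Eb3.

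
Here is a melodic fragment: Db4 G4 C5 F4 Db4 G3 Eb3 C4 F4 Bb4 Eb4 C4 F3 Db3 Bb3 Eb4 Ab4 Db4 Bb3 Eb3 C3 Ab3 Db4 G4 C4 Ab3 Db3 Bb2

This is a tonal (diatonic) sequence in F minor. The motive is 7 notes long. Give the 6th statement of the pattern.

Taking 7-note groups, the heads are Db4, C4, Bb3, Ab3: the pattern moves down a 2nd.
Extending down a 2nd: G3 → F3.
From F3 the diatonic shape gives F3 Bb3 Eb4 Ab3 F3 Bb2 G2.

F3 Bb3 Eb4 Ab3 F3 Bb2 G2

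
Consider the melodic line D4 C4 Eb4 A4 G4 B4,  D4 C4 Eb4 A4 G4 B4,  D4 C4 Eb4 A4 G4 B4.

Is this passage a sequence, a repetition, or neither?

Each 6-note cell is identical (D4 C4 Eb4 A4 G4 B4), restated at the same pitch.

repetition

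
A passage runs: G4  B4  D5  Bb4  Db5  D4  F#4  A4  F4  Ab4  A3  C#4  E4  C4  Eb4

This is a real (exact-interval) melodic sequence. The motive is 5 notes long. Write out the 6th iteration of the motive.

F#2 A#2 C#3 A2 C3

With a 5-note motive the entries are G4, D4, A3, each down a 4th from the previous.
Carrying on: E3 → B2 → F#2.
Statement 6 starts on F#2 and keeps the same exact contour: F#2 A#2 C#3 A2 C3.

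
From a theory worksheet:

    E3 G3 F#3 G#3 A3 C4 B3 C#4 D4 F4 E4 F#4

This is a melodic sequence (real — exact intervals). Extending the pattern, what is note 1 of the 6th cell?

The unit is 4 notes. Position-1 pitches of the 3 shown cells: E3, A3, D4.
Extending up a 4th: G4 → C5 → F5.

F5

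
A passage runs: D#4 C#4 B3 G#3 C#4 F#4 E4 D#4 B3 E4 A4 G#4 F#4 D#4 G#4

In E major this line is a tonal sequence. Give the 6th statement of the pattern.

With a 5-note motive the entries are D#4, F#4, A4, each up a 3rd from the previous.
Carrying on: C#5 → E5 → G#5.
Statement 6 starts on G#5 and keeps the same diatonic contour: G#5 F#5 E5 C#5 F#5.

G#5 F#5 E5 C#5 F#5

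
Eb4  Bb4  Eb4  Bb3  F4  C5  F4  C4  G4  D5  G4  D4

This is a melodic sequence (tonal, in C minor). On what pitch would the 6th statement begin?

With a 4-note motive the entries are Eb4, F4, G4, each up a 2nd from the previous.
Continuing: Ab4 → Bb4 → C5. Statement 6 starts on C5.

C5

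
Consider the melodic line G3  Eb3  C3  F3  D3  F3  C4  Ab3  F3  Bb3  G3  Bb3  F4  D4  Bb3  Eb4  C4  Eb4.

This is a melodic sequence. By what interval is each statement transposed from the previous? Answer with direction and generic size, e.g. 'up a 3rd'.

up a 4th

With a 6-note motive the entries are G3, C4, F4, each up a 4th from the previous.
From G3 to C4: up a 4th.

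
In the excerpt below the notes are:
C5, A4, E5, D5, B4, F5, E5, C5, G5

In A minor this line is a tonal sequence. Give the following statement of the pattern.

With a 3-note motive the entries are C5, D5, E5, each up a 2nd from the previous.
So cell 4 is F5 D5 A5.

F5 D5 A5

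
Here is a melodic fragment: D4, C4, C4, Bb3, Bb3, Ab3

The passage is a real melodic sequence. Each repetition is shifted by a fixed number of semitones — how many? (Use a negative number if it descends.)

-2

The 2-note cells begin on D4, C4, Bb3 — each down a 2nd from the last.
Counting half-steps from D4 to C4: -2.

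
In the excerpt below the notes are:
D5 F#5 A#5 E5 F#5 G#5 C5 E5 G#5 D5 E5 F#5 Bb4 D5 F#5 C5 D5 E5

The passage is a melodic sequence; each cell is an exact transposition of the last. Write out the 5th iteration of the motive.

The 6-note cells begin on D5, C5, Bb4 — each down a 2nd from the last.
Extending down a 2nd: Ab4 → Gb4.
Statement 5 starts on Gb4 and keeps the same exact contour: Gb4 Bb4 D5 Ab4 Bb4 C5.

Gb4 Bb4 D5 Ab4 Bb4 C5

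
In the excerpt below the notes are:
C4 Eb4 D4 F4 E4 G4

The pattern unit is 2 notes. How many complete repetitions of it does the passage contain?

3

6 notes in groups of 2 gives 6/2 = 3 statements.
Starts: C4, D4, E4 — each up a 2nd.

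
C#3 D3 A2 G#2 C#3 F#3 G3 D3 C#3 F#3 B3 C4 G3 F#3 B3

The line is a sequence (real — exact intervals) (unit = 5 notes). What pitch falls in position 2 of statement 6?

The unit is 5 notes. Position-2 pitches of the 3 shown cells: D3, G3, C4.
Extending up a 4th: F4 → Bb4 → Eb5.

Eb5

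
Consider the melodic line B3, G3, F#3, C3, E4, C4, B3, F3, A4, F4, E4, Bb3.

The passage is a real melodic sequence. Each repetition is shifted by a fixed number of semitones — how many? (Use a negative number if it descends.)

With a 4-note motive the entries are B3, E4, A4, each up a 4th from the previous.
Counting half-steps from B3 to E4: 5.

5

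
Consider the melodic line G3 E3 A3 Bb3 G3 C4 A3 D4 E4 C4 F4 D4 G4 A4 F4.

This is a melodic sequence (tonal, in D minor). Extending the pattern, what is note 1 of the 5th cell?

E5

The unit is 5 notes. Position-1 pitches of the 3 shown cells: G3, C4, F4.
Carrying that up a 4th forward: Bb4 → E5.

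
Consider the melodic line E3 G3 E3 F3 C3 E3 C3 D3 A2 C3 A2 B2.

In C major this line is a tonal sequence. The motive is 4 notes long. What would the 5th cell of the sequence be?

D2 F2 D2 E2

Unit = 4 notes; the statements start on E3, C3, A2, moving down a 3rd each time.
Extending down a 3rd: F2 → D2.
So cell 5 is D2 F2 D2 E2.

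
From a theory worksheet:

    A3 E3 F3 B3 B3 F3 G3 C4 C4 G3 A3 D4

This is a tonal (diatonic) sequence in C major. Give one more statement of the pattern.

D4 A3 B3 E4

Taking 4-note groups, the heads are A3, B3, C4: the pattern moves up a 2nd.
Statement 4 starts on D4 and keeps the same diatonic contour: D4 A3 B3 E4.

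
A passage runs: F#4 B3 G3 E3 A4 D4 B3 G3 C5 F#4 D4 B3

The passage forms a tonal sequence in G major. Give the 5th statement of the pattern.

Unit = 4 notes; the statements start on F#4, A4, C5, moving up a 3rd each time.
Carrying on: E5 → G5.
Statement 5 starts on G5 and keeps the same diatonic contour: G5 C5 A4 F#4.

G5 C5 A4 F#4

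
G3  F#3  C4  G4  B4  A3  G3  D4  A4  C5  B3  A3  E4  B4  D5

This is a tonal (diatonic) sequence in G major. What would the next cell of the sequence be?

C4 B3 F#4 C5 E5

With a 5-note motive the entries are G3, A3, B3, each up a 2nd from the previous.
Statement 4 starts on C4 and keeps the same diatonic contour: C4 B3 F#4 C5 E5.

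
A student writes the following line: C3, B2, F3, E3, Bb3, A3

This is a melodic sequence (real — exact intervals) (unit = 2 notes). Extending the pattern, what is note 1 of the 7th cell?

Gb5

Grouping in 2s, the 1st note of each cell is C3, F3, Bb3.
Extending up a 4th: Eb4 → Ab4 → Db5 → Gb5.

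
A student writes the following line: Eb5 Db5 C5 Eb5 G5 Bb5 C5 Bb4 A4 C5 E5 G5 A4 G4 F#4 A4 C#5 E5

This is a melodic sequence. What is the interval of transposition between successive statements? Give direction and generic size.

down a 3rd

With a 6-note motive the entries are Eb5, C5, A4, each down a 3rd from the previous.
From Eb5 to C5: down a 3rd.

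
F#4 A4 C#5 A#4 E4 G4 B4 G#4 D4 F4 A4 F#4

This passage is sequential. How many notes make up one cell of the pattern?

4

There are 12 notes; a 4-note unit gives 3 cells:
F#4 A4 C#5 A#4 | E4 G4 B4 G#4 | D4 F4 A4 F#4
Every group is a transposition down a 2nd of the one before; no shorter unit works.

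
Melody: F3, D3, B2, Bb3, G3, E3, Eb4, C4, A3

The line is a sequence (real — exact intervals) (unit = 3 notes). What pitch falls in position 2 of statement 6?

Eb5

The unit is 3 notes. Position-2 pitches of the 3 shown cells: D3, G3, C4.
Carrying that up a 4th forward: F4 → Bb4 → Eb5.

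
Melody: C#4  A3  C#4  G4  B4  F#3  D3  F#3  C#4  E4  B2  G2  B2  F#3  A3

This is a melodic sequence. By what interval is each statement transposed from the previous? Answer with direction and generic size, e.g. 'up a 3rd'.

down a 5th

With a 5-note motive the entries are C#4, F#3, B2, each down a 5th from the previous.
C#4 to F#3 is down a 5th.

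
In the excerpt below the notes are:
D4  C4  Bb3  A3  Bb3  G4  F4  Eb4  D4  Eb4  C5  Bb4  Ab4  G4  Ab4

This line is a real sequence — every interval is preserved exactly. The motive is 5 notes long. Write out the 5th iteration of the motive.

Unit = 5 notes; the statements start on D4, G4, C5, moving up a 4th each time.
Extending up a 4th: F5 → Bb5.
Statement 5 starts on Bb5 and keeps the same exact contour: Bb5 Ab5 Gb5 F5 Gb5.

Bb5 Ab5 Gb5 F5 Gb5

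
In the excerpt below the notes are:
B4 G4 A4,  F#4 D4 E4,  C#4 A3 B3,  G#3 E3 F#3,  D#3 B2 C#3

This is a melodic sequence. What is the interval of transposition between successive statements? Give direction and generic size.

down a 4th

With a 3-note motive the entries are B4, F#4, C#4, G#3, D#3, each down a 4th from the previous.
B4 to F#4 is down a 4th.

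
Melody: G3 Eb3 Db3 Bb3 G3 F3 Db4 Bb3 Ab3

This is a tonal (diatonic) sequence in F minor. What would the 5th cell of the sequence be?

Ab4 F4 Eb4

With a 3-note motive the entries are G3, Bb3, Db4, each up a 3rd from the previous.
Carrying on: F4 → Ab4.
Statement 5 starts on Ab4 and keeps the same diatonic contour: Ab4 F4 Eb4.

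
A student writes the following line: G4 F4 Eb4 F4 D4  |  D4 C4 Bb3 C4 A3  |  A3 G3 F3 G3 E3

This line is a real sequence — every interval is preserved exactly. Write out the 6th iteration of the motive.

With a 5-note motive the entries are G4, D4, A3, each down a 4th from the previous.
Carrying on: E3 → B2 → F#2.
Statement 6 starts on F#2 and keeps the same exact contour: F#2 E2 D2 E2 C#2.

F#2 E2 D2 E2 C#2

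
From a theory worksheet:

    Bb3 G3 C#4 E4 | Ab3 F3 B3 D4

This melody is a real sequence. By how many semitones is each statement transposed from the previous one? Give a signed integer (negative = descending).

-2

With a 4-note motive the entries are Bb3, Ab3, each down a 2nd from the previous.
Bb3→Ab3 is 56 − 58 = -2 semitones.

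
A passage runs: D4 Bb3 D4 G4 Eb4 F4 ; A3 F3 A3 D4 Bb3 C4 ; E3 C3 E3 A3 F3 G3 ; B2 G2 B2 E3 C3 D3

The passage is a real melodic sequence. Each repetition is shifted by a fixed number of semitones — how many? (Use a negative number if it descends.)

-5

Taking 6-note groups, the heads are D4, A3, E3, B2: the pattern moves down a 4th.
D4 to A3 spans -5 semitones.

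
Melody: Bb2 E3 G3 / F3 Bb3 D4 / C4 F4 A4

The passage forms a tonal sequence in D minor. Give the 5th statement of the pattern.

D5 G5 Bb5

Taking 3-note groups, the heads are Bb2, F3, C4: the pattern moves up a 5th.
Extending up a 5th: G4 → D5.
Statement 5 starts on D5 and keeps the same diatonic contour: D5 G5 Bb5.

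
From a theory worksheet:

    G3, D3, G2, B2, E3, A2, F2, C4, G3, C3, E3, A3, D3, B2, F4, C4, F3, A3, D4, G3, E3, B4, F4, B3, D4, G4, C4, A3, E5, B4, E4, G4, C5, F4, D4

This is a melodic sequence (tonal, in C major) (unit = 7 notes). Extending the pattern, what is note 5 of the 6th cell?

The unit is 7 notes. Position-5 pitches of the 5 shown cells: E3, A3, D4, G4, C5.
From C5, up a 4th gives F5.

F5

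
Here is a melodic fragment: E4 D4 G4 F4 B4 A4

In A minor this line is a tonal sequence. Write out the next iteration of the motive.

D5 C5

With a 2-note motive the entries are E4, G4, B4, each up a 3rd from the previous.
From D5 the diatonic shape gives D5 C5.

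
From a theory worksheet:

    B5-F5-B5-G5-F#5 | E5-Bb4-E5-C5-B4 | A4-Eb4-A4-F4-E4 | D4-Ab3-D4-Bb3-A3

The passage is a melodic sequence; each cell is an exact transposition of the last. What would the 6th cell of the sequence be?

C3 Gb2 C3 Ab2 G2

Unit = 5 notes; the statements start on B5, E5, A4, D4, moving down a 5th each time.
Carrying on: G3 → C3.
From C3 the exact shape gives C3 Gb2 C3 Ab2 G2.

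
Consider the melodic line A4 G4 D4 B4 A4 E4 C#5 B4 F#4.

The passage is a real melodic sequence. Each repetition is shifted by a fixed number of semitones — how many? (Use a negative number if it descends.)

Unit = 3 notes; the statements start on A4, B4, C#5, moving up a 2nd each time.
Counting half-steps from A4 to B4: 2.

2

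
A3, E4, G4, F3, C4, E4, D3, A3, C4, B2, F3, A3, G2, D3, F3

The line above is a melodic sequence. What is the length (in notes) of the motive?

3

15 notes total. Splitting into 5 groups of 3:
A3 E4 G4 | F3 C4 E4 | D3 A3 C4 | B2 F3 A3 | G2 D3 F3
Every group is a transposition down a 3rd of the one before; no shorter unit works.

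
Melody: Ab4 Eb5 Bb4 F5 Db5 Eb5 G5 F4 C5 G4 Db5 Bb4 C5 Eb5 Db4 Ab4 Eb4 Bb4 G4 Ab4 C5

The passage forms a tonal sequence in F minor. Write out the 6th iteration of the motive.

Unit = 7 notes; the statements start on Ab4, F4, Db4, moving down a 3rd each time.
Carrying on: Bb3 → G3 → Eb3.
So cell 6 is Eb3 Bb3 F3 C4 Ab3 Bb3 Db4.

Eb3 Bb3 F3 C4 Ab3 Bb3 Db4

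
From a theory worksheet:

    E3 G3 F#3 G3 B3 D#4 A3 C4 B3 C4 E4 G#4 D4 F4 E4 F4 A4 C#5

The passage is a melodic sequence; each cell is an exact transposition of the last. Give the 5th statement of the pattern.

C5 Eb5 D5 Eb5 G5 B5

Unit = 6 notes; the statements start on E3, A3, D4, moving up a 4th each time.
Carrying on: G4 → C5.
From C5 the exact shape gives C5 Eb5 D5 Eb5 G5 B5.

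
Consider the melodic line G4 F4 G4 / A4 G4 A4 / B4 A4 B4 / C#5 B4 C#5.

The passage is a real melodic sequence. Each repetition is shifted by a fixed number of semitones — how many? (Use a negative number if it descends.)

With a 3-note motive the entries are G4, A4, B4, C#5, each up a 2nd from the previous.
G4→A4 is 69 − 67 = 2 semitones.

2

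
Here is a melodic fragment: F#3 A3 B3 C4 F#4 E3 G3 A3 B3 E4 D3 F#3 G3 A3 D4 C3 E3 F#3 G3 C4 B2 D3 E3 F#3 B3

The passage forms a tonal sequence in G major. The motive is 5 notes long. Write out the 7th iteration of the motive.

G2 B2 C3 D3 G3

Taking 5-note groups, the heads are F#3, E3, D3, C3, B2: the pattern moves down a 2nd.
Extending down a 2nd: A2 → G2.
Statement 7 starts on G2 and keeps the same diatonic contour: G2 B2 C3 D3 G3.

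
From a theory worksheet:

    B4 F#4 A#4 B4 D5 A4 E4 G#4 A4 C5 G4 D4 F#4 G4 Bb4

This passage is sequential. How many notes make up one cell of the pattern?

5

There are 15 notes; a 5-note unit gives 3 cells:
B4 F#4 A#4 B4 D5 | A4 E4 G#4 A4 C5 | G4 D4 F#4 G4 Bb4
Each cell is the previous one down a 2nd — so the unit is 5 notes.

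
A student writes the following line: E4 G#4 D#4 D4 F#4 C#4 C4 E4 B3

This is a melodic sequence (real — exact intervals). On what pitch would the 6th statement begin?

With a 3-note motive the entries are E4, D4, C4, each down a 2nd from the previous.
Continuing: Bb3 → Ab3 → Gb3. Statement 6 starts on Gb3.

Gb3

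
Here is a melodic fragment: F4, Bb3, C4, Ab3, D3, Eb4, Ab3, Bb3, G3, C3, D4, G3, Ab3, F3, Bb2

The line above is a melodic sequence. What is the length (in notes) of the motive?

5

15 notes total. Splitting into 3 groups of 5:
F4 Bb3 C4 Ab3 D3 | Eb4 Ab3 Bb3 G3 C3 | D4 G3 Ab3 F3 Bb2
That's a consistent down a 2nd shift per cell, and no other grouping gives one.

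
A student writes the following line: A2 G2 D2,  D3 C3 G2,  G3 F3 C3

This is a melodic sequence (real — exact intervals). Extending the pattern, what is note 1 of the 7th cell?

The unit is 3 notes. Position-1 pitches of the 3 shown cells: A2, D3, G3.
Carrying that up a 4th forward: C4 → F4 → Bb4 → Eb5.

Eb5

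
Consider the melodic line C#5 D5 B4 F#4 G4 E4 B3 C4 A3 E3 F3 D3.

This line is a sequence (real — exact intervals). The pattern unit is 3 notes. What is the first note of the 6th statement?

Taking 3-note groups, the heads are C#5, F#4, B3, E3: the pattern moves down a 5th.
Extending the heads down a 5th: A2 → D2.

D2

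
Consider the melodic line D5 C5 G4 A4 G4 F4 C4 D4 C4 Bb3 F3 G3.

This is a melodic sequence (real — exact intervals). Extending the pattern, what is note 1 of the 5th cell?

With 4-note cells, note 1 of each statement runs D5, G4, C4.
Carrying that down a 5th forward: F3 → Bb2.

Bb2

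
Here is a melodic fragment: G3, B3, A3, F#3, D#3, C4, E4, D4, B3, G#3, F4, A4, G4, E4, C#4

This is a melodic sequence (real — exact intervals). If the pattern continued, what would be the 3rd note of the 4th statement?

C5

With 5-note cells, note 3 of each statement runs A3, D4, G4.
From G4, up a 4th gives C5.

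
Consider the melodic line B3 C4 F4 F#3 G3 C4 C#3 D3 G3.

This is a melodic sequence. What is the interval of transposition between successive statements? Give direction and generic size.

down a 4th

The 3-note cells begin on B3, F#3, C#3 — each down a 4th from the last.
From B3 to F#3: down a 4th.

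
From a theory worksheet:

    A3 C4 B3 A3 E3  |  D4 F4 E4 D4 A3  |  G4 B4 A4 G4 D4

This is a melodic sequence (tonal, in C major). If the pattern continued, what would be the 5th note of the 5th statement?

With 5-note cells, note 5 of each statement runs E3, A3, D4.
Extending up a 4th: G4 → C5.

C5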